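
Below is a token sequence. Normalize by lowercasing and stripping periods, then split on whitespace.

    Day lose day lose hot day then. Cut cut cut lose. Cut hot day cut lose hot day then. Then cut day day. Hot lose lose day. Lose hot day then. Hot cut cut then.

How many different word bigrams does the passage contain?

35 tokens → 34 bigram windows in total.
Repeated bigrams (each contributes count−1 duplicates):
  hot day: 4
  cut cut: 3
  day lose: 3
  day then: 3
  lose hot: 3
  cut lose: 2
  lose day: 2
  then cut: 2
14 duplicate windows → 34 − 14 = 20 distinct.

20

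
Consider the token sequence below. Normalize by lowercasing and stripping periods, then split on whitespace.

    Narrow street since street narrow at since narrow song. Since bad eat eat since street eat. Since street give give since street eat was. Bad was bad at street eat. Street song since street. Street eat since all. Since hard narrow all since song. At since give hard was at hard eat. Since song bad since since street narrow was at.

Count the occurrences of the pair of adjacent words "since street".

Scanning the 60 overlapping bigram windows for "since street":
  position 3–4: since street
  position 14–15: since street
  position 17–18: since street
  position 21–22: since street
  position 33–34: since street
  position 57–58: since street

6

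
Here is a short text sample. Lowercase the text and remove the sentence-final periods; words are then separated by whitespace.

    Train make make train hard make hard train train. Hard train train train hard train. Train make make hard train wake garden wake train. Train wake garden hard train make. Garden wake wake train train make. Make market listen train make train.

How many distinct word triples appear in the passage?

30

42 tokens → 40 trigram windows in total.
Repeated trigrams (each contributes count−1 duplicates):
  hard train train: 3
  train make make: 3
  make hard train: 2
  train hard train: 2
  train train hard: 2
  train train make: 2
  train wake garden: 2
  wake train train: 2
10 duplicate windows → 40 − 10 = 30 distinct.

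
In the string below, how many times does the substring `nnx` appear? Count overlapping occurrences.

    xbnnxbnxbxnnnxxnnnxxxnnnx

Sliding a length-3 window over the 25 characters (23 positions):
  position 3–5: nnx
  position 12–14: nnx
  position 17–19: nnx
  position 23–25: nnx

4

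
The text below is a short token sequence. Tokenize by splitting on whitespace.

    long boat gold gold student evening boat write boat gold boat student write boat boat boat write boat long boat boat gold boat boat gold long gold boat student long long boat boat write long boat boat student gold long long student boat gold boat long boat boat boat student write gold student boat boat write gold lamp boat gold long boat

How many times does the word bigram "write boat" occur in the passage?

Scanning the 61 overlapping bigram windows for "write boat":
  position 8–9: write boat
  position 13–14: write boat
  position 17–18: write boat

3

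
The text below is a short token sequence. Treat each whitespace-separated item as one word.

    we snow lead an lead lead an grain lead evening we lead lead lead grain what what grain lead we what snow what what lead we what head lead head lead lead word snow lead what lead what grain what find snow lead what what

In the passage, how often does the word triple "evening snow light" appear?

Scanning the 43 overlapping trigram windows for "evening snow light":
  (none found)

0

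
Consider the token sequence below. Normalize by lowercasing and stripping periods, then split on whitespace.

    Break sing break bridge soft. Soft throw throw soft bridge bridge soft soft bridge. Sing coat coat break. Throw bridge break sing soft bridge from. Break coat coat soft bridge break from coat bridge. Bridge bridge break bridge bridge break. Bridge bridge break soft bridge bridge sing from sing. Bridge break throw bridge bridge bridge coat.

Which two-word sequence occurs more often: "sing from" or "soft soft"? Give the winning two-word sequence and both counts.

"sing from": 1 occurrence
"soft soft": 2 occurrences

"soft soft" (2 vs 1)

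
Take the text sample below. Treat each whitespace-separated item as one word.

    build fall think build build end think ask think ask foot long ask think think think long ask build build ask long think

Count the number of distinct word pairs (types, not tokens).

23 tokens → 22 bigram windows in total.
Repeated bigrams (each contributes count−1 duplicates):
  ask think: 2
  build build: 2
  long ask: 2
  think ask: 2
  think think: 2
5 duplicate windows → 22 − 5 = 17 distinct.

17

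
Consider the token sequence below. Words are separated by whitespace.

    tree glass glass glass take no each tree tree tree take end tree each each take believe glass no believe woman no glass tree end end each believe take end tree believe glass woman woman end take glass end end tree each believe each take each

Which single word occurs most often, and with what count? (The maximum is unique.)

"tree", 8 times

Unigram frequencies (highest first):
  tree: 8
  glass: 7
  each: 7
  end: 7
  take: 6
  believe: 5
  … (2 more, each ≤ 3)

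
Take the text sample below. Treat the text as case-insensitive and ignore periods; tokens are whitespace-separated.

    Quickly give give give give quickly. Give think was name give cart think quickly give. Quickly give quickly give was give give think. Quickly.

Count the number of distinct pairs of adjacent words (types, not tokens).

12

24 tokens → 23 bigram windows in total.
Repeated bigrams (each contributes count−1 duplicates):
  quickly give: 5
  give give: 4
  give quickly: 3
  give think: 2
  think quickly: 2
11 duplicate windows → 23 − 11 = 12 distinct.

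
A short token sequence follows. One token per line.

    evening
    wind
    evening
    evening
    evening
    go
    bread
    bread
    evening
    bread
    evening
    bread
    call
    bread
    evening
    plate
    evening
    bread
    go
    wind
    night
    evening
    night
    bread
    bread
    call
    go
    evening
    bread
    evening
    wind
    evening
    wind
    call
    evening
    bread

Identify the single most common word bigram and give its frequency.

"evening bread", 5 times

Bigram frequencies (highest first):
  evening bread: 5
  bread evening: 4
  evening wind: 3
  wind evening: 2
  evening evening: 2
  bread bread: 2
  … (16 more, each ≤ 2)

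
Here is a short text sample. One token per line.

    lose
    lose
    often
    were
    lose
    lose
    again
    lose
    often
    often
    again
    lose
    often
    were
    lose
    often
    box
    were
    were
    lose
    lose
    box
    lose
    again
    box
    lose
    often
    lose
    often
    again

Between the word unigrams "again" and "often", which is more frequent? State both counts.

"again": 4 occurrences
"often": 7 occurrences

"often" (7 vs 4)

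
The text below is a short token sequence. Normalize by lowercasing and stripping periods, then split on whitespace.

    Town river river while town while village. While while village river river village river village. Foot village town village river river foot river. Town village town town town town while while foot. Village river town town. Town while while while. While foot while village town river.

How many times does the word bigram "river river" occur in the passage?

3

Scanning the 45 overlapping bigram windows for "river river":
  position 2–3: river river
  position 11–12: river river
  position 20–21: river river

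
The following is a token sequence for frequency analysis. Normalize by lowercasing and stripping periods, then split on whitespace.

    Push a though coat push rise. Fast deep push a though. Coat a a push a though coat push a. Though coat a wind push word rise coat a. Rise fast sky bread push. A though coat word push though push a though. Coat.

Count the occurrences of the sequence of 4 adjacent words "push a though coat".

6

Scanning the 41 overlapping 4-gram windows for "push a though coat":
  position 1–4: push a though coat
  position 9–12: push a though coat
  position 15–18: push a though coat
  position 19–22: push a though coat
  position 34–37: push a though coat
  position 41–44: push a though coat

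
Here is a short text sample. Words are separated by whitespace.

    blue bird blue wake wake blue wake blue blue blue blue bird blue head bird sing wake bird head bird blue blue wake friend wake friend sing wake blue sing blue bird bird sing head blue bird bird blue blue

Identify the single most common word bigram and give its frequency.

"blue blue", 5 times

Bigram frequencies (highest first):
  blue blue: 5
  blue bird: 4
  bird blue: 4
  blue wake: 3
  wake blue: 3
  head bird: 2
  … (14 more, each ≤ 2)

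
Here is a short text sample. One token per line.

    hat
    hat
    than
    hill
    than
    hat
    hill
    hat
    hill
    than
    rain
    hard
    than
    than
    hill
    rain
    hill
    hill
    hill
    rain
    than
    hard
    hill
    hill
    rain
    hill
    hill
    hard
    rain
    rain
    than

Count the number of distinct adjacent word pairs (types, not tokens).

20

31 tokens → 30 bigram windows in total.
Repeated bigrams (each contributes count−1 duplicates):
  hill hill: 4
  hill rain: 3
  hat hill: 2
  hill than: 2
  rain hill: 2
  rain than: 2
  than hill: 2
10 duplicate windows → 30 − 10 = 20 distinct.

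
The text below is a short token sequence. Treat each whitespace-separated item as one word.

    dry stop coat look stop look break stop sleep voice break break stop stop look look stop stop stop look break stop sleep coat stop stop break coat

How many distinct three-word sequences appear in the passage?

28 tokens → 26 trigram windows in total.
Repeated trigrams (each contributes count−1 duplicates):
  break stop sleep: 2
  look break stop: 2
  stop look break: 2
  stop stop look: 2
4 duplicate windows → 26 − 4 = 22 distinct.

22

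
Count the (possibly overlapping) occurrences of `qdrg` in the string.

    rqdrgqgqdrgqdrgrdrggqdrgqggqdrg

Sliding a length-4 window over the 31 characters (28 positions):
  position 2–5: qdrg
  position 8–11: qdrg
  position 12–15: qdrg
  position 21–24: qdrg
  position 28–31: qdrg

5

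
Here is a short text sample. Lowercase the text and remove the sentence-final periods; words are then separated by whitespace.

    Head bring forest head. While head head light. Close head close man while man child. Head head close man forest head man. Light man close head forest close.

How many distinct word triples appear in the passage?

28 tokens → 26 trigram windows in total.
Repeated trigrams (each contributes count−1 duplicates):
  head close man: 2
1 duplicate windows → 26 − 1 = 25 distinct.

25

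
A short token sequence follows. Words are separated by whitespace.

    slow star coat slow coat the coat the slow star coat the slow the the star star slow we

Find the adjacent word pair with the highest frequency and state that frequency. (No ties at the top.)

Bigram frequencies (highest first):
  coat the: 3
  slow star: 2
  star coat: 2
  the slow: 2
  coat slow: 1
  slow coat: 1
  … (7 more, each ≤ 1)

"coat the", 3 times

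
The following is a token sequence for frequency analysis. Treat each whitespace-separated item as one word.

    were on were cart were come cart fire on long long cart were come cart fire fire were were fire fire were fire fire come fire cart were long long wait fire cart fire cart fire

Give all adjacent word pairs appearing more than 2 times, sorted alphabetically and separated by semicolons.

cart fire; cart were; fire cart; fire fire

Bigram counts meeting the condition (more than 2 times):
  cart fire: 4
  cart were: 3
  fire cart: 3
  fire fire: 3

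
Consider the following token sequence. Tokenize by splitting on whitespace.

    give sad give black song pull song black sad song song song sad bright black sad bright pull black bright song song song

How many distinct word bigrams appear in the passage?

17

23 tokens → 22 bigram windows in total.
Repeated bigrams (each contributes count−1 duplicates):
  song song: 4
  black sad: 2
  sad bright: 2
5 duplicate windows → 22 − 5 = 17 distinct.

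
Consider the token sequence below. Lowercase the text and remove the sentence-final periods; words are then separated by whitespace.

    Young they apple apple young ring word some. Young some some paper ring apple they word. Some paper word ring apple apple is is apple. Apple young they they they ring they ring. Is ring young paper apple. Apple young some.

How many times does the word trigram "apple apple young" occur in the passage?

Scanning the 39 overlapping trigram windows for "apple apple young":
  position 3–5: apple apple young
  position 25–27: apple apple young
  position 38–40: apple apple young

3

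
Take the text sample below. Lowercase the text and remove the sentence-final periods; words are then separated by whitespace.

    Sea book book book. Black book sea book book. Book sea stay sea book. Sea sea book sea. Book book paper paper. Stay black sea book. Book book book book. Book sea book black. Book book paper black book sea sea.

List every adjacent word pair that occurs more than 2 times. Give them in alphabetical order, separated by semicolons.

Bigram counts meeting the condition (more than 2 times):
  black book: 3
  book book: 11
  book sea: 6
  sea book: 7

black book; book book; book sea; sea book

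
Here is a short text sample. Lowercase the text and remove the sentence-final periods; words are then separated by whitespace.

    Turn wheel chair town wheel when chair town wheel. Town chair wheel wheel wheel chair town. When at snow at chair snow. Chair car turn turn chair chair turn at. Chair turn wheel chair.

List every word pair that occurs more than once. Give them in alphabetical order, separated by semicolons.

Bigram counts meeting the condition (more than once):
  at chair: 2
  chair town: 3
  chair turn: 2
  town wheel: 2
  turn wheel: 2
  wheel chair: 3
  wheel wheel: 2

at chair; chair town; chair turn; town wheel; turn wheel; wheel chair; wheel wheel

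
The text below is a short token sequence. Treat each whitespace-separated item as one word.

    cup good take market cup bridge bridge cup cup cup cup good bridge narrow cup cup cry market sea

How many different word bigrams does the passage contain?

19 tokens → 18 bigram windows in total.
Repeated bigrams (each contributes count−1 duplicates):
  cup cup: 4
  cup good: 2
4 duplicate windows → 18 − 4 = 14 distinct.

14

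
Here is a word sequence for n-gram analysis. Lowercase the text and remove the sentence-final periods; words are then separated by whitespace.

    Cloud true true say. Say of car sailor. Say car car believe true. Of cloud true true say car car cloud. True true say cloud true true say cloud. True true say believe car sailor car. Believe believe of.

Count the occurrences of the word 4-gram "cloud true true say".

Scanning the 36 overlapping 4-gram windows for "cloud true true say":
  position 1–4: cloud true true say
  position 15–18: cloud true true say
  position 21–24: cloud true true say
  position 25–28: cloud true true say
  position 29–32: cloud true true say

5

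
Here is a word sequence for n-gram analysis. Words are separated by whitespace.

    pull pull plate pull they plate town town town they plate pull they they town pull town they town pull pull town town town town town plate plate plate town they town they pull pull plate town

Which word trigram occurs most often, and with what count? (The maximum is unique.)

"town town town", 4 times

Trigram frequencies (highest first):
  town town town: 4
  pull pull plate: 2
  plate pull they: 2
  they town pull: 2
  town they town: 2
  pull plate pull: 1
  … (22 more, each ≤ 1)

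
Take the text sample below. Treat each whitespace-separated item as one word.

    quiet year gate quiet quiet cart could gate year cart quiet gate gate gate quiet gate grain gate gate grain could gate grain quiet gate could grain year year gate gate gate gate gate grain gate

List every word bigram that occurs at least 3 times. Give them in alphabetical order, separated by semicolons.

Bigram counts meeting the condition (at least 3 times):
  gate gate: 7
  gate grain: 4
  quiet gate: 3

gate gate; gate grain; quiet gate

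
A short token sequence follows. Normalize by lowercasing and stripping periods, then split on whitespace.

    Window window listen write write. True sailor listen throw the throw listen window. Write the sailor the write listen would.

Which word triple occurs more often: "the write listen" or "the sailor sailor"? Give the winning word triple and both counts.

"the write listen" (1 vs 0)

"the write listen": 1 occurrence
"the sailor sailor": 0 occurrences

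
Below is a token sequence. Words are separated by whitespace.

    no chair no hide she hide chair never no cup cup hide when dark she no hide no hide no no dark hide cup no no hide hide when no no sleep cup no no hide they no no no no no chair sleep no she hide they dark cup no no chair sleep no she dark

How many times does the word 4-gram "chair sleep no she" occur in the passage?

2

Scanning the 54 overlapping 4-gram windows for "chair sleep no she":
  position 43–46: chair sleep no she
  position 53–56: chair sleep no she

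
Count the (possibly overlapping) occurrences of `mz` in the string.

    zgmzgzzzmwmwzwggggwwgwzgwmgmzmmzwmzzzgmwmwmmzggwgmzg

Sliding a length-2 window over the 52 characters (51 positions):
  position 3–4: mz
  position 28–29: mz
  position 31–32: mz
  position 34–35: mz
  position 44–45: mz
  position 50–51: mz

6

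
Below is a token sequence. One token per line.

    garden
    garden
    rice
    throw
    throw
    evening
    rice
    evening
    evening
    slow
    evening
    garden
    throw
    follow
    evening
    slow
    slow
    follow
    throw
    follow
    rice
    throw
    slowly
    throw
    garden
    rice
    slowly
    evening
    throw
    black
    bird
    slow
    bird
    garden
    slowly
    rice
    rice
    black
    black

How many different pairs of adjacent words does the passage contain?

34

39 tokens → 38 bigram windows in total.
Repeated bigrams (each contributes count−1 duplicates):
  evening slow: 2
  garden rice: 2
  rice throw: 2
  throw follow: 2
4 duplicate windows → 38 − 4 = 34 distinct.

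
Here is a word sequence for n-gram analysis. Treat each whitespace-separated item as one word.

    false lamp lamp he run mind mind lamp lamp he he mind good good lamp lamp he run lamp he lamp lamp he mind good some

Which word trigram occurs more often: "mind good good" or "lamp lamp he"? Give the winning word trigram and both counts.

"lamp lamp he" (4 vs 1)

"mind good good": 1 occurrence
"lamp lamp he": 4 occurrences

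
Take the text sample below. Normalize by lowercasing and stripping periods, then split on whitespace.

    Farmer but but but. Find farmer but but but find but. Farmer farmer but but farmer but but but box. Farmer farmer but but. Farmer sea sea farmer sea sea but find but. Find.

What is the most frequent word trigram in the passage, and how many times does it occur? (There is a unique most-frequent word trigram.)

"farmer but but", 5 times

Trigram frequencies (highest first):
  farmer but but: 5
  but but but: 3
  but but find: 2
  but find but: 2
  farmer farmer but: 2
  but but farmer: 2
  … (15 more, each ≤ 2)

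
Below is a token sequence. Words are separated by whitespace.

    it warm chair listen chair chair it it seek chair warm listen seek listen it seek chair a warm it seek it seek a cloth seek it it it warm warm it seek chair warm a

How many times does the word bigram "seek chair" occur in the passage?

3

Scanning the 35 overlapping bigram windows for "seek chair":
  position 9–10: seek chair
  position 16–17: seek chair
  position 33–34: seek chair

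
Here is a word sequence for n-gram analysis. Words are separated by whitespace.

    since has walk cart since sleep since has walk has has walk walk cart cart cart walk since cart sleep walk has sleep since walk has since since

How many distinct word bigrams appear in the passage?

19

28 tokens → 27 bigram windows in total.
Repeated bigrams (each contributes count−1 duplicates):
  has walk: 3
  walk has: 3
  cart cart: 2
  since has: 2
  sleep since: 2
  walk cart: 2
8 duplicate windows → 27 − 8 = 19 distinct.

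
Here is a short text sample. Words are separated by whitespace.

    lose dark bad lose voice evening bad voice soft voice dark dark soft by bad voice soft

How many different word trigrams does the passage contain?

14

17 tokens → 15 trigram windows in total.
Repeated trigrams (each contributes count−1 duplicates):
  bad voice soft: 2
1 duplicate windows → 15 − 1 = 14 distinct.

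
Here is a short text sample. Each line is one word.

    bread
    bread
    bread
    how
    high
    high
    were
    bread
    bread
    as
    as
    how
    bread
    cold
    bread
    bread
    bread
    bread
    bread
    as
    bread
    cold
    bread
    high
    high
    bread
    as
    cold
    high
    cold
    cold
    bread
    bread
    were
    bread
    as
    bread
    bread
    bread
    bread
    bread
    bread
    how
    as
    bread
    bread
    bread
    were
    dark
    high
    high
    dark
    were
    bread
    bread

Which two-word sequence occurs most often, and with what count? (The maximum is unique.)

"bread bread", 16 times

Bigram frequencies (highest first):
  bread bread: 16
  bread as: 4
  high high: 3
  were bread: 3
  cold bread: 3
  as bread: 3
  … (19 more, each ≤ 2)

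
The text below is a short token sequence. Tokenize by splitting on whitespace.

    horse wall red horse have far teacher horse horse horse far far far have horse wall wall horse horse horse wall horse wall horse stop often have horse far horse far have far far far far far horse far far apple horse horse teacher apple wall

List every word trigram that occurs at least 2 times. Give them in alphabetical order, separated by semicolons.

Trigram counts meeting the condition (at least 2 times):
  far far far: 4
  far horse far: 2
  horse far far: 2
  horse horse horse: 2
  horse wall horse: 2

far far far; far horse far; horse far far; horse horse horse; horse wall horse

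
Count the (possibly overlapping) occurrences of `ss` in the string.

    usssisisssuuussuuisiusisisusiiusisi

5

Sliding a length-2 window over the 35 characters (34 positions):
  position 2–3: ss
  position 3–4: ss
  position 8–9: ss
  position 9–10: ss
  position 14–15: ss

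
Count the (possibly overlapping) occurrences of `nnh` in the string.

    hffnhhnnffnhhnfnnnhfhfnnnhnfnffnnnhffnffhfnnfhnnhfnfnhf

Sliding a length-3 window over the 55 characters (53 positions):
  position 17–19: nnh
  position 24–26: nnh
  position 33–35: nnh
  position 47–49: nnh

4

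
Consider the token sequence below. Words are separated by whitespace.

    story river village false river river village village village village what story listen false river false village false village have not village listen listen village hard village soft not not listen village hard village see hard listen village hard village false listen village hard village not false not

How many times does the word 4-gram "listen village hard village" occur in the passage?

Scanning the 45 overlapping 4-gram windows for "listen village hard village":
  position 24–27: listen village hard village
  position 31–34: listen village hard village
  position 37–40: listen village hard village
  position 42–45: listen village hard village

4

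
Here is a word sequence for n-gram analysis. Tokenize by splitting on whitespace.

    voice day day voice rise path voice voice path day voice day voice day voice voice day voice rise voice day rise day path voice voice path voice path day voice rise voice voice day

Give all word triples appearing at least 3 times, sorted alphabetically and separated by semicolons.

day voice rise; voice day voice

Trigram counts meeting the condition (at least 3 times):
  day voice rise: 3
  voice day voice: 3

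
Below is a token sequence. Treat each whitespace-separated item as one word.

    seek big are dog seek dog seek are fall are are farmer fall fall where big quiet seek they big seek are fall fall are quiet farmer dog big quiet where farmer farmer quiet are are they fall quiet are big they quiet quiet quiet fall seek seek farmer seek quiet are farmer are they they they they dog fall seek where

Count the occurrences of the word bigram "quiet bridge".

Scanning the 61 overlapping bigram windows for "quiet bridge":
  (none found)

0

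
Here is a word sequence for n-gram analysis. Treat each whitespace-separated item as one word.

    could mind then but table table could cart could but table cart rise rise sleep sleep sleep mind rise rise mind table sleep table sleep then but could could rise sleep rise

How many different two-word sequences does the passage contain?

25

32 tokens → 31 bigram windows in total.
Repeated bigrams (each contributes count−1 duplicates):
  but table: 2
  rise rise: 2
  rise sleep: 2
  sleep sleep: 2
  table sleep: 2
  then but: 2
6 duplicate windows → 31 − 6 = 25 distinct.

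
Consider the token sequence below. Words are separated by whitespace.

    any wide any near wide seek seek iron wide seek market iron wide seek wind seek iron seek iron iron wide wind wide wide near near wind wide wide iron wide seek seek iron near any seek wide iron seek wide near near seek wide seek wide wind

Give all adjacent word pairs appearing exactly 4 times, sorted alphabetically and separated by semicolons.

iron wide; seek iron; seek wide

Bigram counts meeting the condition (exactly 4 times):
  iron wide: 4
  seek iron: 4
  seek wide: 4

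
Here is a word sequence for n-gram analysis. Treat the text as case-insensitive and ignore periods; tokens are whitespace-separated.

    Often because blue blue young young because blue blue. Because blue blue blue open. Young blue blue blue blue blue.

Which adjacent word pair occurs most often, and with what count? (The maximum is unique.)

Bigram frequencies (highest first):
  blue blue: 8
  because blue: 3
  often because: 1
  blue young: 1
  young young: 1
  young because: 1
  … (4 more, each ≤ 1)

"blue blue", 8 times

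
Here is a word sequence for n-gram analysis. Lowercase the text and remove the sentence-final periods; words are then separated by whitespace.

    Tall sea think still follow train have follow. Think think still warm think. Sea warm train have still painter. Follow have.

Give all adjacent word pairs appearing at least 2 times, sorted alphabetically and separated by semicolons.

Bigram counts meeting the condition (at least 2 times):
  think still: 2
  train have: 2

think still; train have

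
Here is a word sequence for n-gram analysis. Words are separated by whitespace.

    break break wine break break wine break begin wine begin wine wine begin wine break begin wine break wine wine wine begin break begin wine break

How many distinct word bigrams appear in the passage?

8

26 tokens → 25 bigram windows in total.
Repeated bigrams (each contributes count−1 duplicates):
  begin wine: 5
  wine break: 5
  break begin: 3
  break wine: 3
  wine begin: 3
  wine wine: 3
  break break: 2
17 duplicate windows → 25 − 17 = 8 distinct.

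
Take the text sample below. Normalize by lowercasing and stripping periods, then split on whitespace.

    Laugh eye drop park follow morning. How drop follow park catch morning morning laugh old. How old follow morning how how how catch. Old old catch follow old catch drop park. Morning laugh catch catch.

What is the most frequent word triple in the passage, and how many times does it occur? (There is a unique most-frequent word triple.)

"follow morning how", 2 times

Trigram frequencies (highest first):
  follow morning how: 2
  laugh eye drop: 1
  eye drop park: 1
  drop park follow: 1
  park follow morning: 1
  morning how drop: 1
  … (26 more, each ≤ 1)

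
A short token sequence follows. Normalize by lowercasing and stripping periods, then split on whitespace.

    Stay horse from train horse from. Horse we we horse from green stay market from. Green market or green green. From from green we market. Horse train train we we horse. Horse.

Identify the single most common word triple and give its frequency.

Trigram frequencies (highest first):
  we we horse: 2
  stay horse from: 1
  horse from train: 1
  from train horse: 1
  train horse from: 1
  horse from horse: 1
  … (23 more, each ≤ 1)

"we we horse", 2 times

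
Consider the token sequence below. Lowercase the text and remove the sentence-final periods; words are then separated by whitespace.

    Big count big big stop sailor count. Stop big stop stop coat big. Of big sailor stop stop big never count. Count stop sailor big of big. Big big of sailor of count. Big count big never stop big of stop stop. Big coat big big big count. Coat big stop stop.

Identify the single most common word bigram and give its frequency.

Bigram frequencies (highest first):
  big big: 5
  stop big: 4
  stop stop: 4
  big of: 4
  big count: 3
  count big: 3
  … (20 more, each ≤ 3)

"big big", 5 times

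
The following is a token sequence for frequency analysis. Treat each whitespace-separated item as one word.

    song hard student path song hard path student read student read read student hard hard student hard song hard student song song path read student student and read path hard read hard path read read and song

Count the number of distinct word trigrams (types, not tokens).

34

37 tokens → 35 trigram windows in total.
Repeated trigrams (each contributes count−1 duplicates):
  song hard student: 2
1 duplicate windows → 35 − 1 = 34 distinct.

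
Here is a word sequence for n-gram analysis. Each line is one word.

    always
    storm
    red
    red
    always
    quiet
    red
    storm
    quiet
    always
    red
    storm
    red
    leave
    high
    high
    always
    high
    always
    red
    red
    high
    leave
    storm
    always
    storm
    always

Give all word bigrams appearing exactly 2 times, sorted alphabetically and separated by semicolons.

Bigram counts meeting the condition (exactly 2 times):
  always red: 2
  always storm: 2
  high always: 2
  red red: 2
  red storm: 2
  storm always: 2
  storm red: 2

always red; always storm; high always; red red; red storm; storm always; storm red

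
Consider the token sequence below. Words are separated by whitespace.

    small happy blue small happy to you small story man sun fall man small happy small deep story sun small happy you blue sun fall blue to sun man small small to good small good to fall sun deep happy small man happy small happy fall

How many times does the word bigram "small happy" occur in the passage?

Scanning the 45 overlapping bigram windows for "small happy":
  position 1–2: small happy
  position 4–5: small happy
  position 14–15: small happy
  position 20–21: small happy
  position 44–45: small happy

5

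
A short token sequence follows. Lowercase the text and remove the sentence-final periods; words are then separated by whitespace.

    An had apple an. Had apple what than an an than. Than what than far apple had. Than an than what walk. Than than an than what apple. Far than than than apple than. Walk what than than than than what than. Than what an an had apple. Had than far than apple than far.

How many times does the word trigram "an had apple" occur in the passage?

Scanning the 53 overlapping trigram windows for "an had apple":
  position 1–3: an had apple
  position 4–6: an had apple
  position 46–48: an had apple

3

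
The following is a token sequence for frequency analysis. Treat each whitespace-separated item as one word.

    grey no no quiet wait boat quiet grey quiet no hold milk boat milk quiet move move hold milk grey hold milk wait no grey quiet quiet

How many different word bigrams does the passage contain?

23

27 tokens → 26 bigram windows in total.
Repeated bigrams (each contributes count−1 duplicates):
  hold milk: 3
  grey quiet: 2
3 duplicate windows → 26 − 3 = 23 distinct.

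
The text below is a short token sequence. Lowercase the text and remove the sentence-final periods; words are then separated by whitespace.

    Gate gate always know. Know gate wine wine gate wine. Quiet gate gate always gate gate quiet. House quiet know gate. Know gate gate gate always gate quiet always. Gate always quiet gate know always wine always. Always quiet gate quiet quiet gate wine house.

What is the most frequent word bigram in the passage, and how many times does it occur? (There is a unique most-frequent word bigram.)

"gate gate", 5 times

Bigram frequencies (highest first):
  gate gate: 5
  gate always: 4
  quiet gate: 4
  know gate: 3
  gate wine: 3
  always gate: 3
  … (18 more, each ≤ 3)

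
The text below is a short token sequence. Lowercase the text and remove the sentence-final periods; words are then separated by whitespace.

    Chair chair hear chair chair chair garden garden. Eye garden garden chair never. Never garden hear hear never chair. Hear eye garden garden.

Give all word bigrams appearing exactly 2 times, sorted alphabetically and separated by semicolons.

Bigram counts meeting the condition (exactly 2 times):
  chair hear: 2
  eye garden: 2

chair hear; eye garden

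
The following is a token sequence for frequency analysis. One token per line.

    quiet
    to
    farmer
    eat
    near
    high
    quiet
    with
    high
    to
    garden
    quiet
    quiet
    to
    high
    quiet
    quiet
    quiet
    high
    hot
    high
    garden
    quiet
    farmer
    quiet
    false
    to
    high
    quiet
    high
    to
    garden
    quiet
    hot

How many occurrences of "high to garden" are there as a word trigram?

2

Scanning the 32 overlapping trigram windows for "high to garden":
  position 9–11: high to garden
  position 30–32: high to garden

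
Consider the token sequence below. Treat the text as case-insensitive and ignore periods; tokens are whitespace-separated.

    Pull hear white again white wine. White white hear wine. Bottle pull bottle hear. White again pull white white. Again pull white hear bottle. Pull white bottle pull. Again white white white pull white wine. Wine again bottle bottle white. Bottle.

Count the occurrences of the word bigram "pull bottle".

Scanning the 40 overlapping bigram windows for "pull bottle":
  position 12–13: pull bottle

1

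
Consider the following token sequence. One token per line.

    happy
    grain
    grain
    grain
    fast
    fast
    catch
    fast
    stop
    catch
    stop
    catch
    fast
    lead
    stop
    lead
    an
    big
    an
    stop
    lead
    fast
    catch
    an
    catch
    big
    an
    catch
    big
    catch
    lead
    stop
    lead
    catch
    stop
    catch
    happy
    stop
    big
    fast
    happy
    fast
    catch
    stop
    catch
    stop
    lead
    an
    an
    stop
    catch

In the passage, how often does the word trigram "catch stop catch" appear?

Scanning the 49 overlapping trigram windows for "catch stop catch":
  position 10–12: catch stop catch
  position 34–36: catch stop catch
  position 43–45: catch stop catch

3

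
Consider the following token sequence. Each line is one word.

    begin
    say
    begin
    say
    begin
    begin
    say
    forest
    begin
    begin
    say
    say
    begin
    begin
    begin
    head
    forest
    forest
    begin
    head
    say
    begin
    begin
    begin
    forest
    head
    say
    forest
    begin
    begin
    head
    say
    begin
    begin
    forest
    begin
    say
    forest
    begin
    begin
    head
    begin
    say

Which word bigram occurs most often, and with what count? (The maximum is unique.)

"begin begin", 9 times

Bigram frequencies (highest first):
  begin begin: 9
  begin say: 6
  say begin: 5
  forest begin: 5
  begin head: 4
  say forest: 3
  … (7 more, each ≤ 3)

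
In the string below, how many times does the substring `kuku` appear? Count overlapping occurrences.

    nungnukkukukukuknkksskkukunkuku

Sliding a length-4 window over the 31 characters (28 positions):
  position 8–11: kuku
  position 10–13: kuku
  position 12–15: kuku
  position 23–26: kuku
  position 28–31: kuku

5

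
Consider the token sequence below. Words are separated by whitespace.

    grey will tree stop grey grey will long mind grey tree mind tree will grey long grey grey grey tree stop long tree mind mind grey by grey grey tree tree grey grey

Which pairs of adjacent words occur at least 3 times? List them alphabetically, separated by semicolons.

Bigram counts meeting the condition (at least 3 times):
  grey grey: 5
  grey tree: 3

grey grey; grey tree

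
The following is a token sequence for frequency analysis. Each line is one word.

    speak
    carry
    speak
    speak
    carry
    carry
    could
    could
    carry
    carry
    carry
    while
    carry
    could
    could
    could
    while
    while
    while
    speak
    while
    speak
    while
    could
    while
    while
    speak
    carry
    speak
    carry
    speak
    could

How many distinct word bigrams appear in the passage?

15

32 tokens → 31 bigram windows in total.
Repeated bigrams (each contributes count−1 duplicates):
  speak carry: 4
  carry carry: 3
  carry speak: 3
  could could: 3
  while speak: 3
  while while: 3
  carry could: 2
  could while: 2
  … (1 more repeated)
16 duplicate windows → 31 − 16 = 15 distinct.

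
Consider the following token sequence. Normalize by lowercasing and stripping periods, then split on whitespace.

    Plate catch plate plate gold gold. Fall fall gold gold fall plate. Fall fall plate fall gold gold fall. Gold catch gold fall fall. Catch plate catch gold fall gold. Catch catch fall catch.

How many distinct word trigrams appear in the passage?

34 tokens → 32 trigram windows in total.
Repeated trigrams (each contributes count−1 duplicates):
  gold gold fall: 3
  catch gold fall: 2
  fall gold catch: 2
  fall gold gold: 2
  fall plate fall: 2
  gold fall fall: 2
  gold fall gold: 2
8 duplicate windows → 32 − 8 = 24 distinct.

24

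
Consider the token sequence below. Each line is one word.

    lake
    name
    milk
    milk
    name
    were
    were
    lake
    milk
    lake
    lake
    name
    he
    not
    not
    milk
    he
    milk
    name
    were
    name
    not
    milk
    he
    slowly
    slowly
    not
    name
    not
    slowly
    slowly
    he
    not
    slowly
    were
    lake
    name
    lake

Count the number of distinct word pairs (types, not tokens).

26

38 tokens → 37 bigram windows in total.
Repeated bigrams (each contributes count−1 duplicates):
  lake name: 3
  he not: 2
  milk he: 2
  milk name: 2
  name not: 2
  name were: 2
  not milk: 2
  not slowly: 2
  … (2 more repeated)
11 duplicate windows → 37 − 11 = 26 distinct.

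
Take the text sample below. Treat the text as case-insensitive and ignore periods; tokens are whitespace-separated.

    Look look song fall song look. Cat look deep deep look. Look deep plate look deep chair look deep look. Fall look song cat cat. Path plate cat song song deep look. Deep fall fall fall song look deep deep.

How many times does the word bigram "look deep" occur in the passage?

Scanning the 39 overlapping bigram windows for "look deep":
  position 8–9: look deep
  position 12–13: look deep
  position 15–16: look deep
  position 18–19: look deep
  position 32–33: look deep
  position 38–39: look deep

6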